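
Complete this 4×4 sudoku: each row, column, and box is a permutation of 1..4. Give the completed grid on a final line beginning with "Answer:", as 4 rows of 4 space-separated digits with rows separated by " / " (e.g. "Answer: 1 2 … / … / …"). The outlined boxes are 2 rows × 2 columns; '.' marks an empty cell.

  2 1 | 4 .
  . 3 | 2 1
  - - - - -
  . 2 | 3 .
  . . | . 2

Step 1. [r4c2∈{4}] nothing but 4 survives at r4c2. So r4c2=4.
Step 2. [r4c1∈{1,3}] row 4 places 3 nowhere but r4c1. So r4c1=3.
Step 3. [r2c1∈{4}] only 4 remains possible at r2c1, so r2c1=4.
Step 4. [r3c4∈{4}] only 4 remains possible at r3c4 ⇒ r3c4=4.
Step 5. [r1c4∈{3}] r1c4 is down to just 3. So r1c4=3.
Step 6. [r4c3∈{1}] r4c3's peers cover all but 1. So r4c3=1.
Step 7. [r3c1∈{1}] only 1 remains possible at r3c1. So r3c1=1.

Answer: 2 1 4 3 / 4 3 2 1 / 1 2 3 4 / 3 4 1 2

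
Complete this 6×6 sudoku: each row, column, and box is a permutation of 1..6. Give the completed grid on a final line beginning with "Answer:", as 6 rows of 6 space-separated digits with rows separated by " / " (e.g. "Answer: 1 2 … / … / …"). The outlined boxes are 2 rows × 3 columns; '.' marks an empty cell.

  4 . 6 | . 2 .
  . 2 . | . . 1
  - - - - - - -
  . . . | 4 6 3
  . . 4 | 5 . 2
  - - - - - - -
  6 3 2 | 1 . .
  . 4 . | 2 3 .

Step 1. [r1c6∈{5}] r1c6 is down to just 5, so r1c6=5.
Step 2. [r3c2∈{1,5}] r3c2 is the only open cell in col 2 admitting 5 ⇒ r3c2=5.
Step 3. [r3c3∈{1}] r3c3 has the single candidate 1, so r3c3=1.
Step 4. [r2c3∈{3,5}] across col 3, 3 lands solely at r2c3. So r2c3=3.
Step 5. [r2c5∈{4}] nothing but 4 survives at r2c5 ⇒ r2c5=4.
Step 6. [r2c1∈{5}] r2c1 has the single candidate 5, so r2c1=5.
Step 7. [r1c2∈{1}] r1c2's peers cover all but 1 ⇒ r1c2=1.
Step 8. [r6c1∈{1}] nothing but 1 survives at r6c1 ⇒ r6c1=1.
Step 9. [r6c6∈{6}] r6c6's peers cover all but 6 ⇒ r6c6=6.
Step 10. [r6c3∈{5}] r6c3 is down to just 5, so r6c3=5.
Step 11. [r2c4∈{6}] r2c4 has the single candidate 6. So r2c4=6.
Step 12. [r3c1∈{2}] r3c1 has the single candidate 2 ⇒ r3c1=2.
Step 13. [r4c2∈{6}] r4c2 has the single candidate 6. So r4c2=6.
Step 14. [r5c6∈{4}] r5c6 is down to just 4, so r5c6=4.
Step 15. [r4c5∈{1}] nothing but 1 survives at r4c5, so r4c5=1.
Step 16. [r5c5∈{5}] only 5 remains possible at r5c5. So r5c5=5.
Step 17. [r4c1∈{3}] r4c1 has the single candidate 3 ⇒ r4c1=3.
Step 18. [r1c4∈{3}] nothing but 3 survives at r1c4 ⇒ r1c4=3.

Answer: 4 1 6 3 2 5 / 5 2 3 6 4 1 / 2 5 1 4 6 3 / 3 6 4 5 1 2 / 6 3 2 1 5 4 / 1 4 5 2 3 6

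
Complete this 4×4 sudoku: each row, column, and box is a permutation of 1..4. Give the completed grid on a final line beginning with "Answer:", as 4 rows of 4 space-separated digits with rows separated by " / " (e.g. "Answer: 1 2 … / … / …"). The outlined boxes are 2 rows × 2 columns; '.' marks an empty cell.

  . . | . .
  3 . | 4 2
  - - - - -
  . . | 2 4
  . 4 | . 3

Step 1. [r2c2∈{1}] r2c2 is down to just 1, so r2c2=1.
Step 2. [r4c3∈{1}] r4c3 is down to just 1. So r4c3=1.
Step 3. [r4c1∈{2}] r4c1's peers cover all but 2 ⇒ r4c1=2.
Step 4. [r3c1∈{1}] r3c1's peers cover all but 1 ⇒ r3c1=1.
Step 5. [r1c4∈{1}] only 1 remains possible at r1c4. So r1c4=1.
Step 6. [r1c1∈{4}] only 4 remains possible at r1c1, so r1c1=4.
Step 7. [r3c2∈{3}] r3c2's peers cover all but 3. So r3c2=3.
Step 8. [r1c3∈{3}] r1c3 is down to just 3. So r1c3=3.
Step 9. [r1c2∈{2}] r1c2 has the single candidate 2 ⇒ r1c2=2.

Answer: 4 2 3 1 / 3 1 4 2 / 1 3 2 4 / 2 4 1 3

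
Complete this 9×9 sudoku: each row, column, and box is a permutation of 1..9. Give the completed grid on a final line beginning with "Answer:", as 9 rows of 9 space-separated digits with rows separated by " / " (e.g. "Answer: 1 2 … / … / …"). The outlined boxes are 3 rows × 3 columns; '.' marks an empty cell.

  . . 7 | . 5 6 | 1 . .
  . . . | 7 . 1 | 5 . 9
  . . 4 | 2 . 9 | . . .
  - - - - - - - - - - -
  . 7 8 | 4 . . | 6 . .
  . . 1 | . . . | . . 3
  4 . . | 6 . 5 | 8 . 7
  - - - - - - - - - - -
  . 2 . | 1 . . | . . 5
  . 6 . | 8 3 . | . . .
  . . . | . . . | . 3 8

Step 1. [r5c4∈{9}] r5c4 has the single candidate 9. So r5c4=9.
Step 2. [r9c2∈{1,4,5,9}] in col 2, 4 fits only at r9c2, so r9c2=4.
Step 3. [r7c8∈{4,6,7,9}] in box 9, 6 fits only at r7c8. So r7c8=6.
Step 4. [r7c1∈{3,7,8,9}] 8 has one home in row 7: r7c1, so r7c1=8.
Step 5. [r9c1∈{1,5,7,9}] 1 has one home in row 9: r9c1, so r9c1=1.
Step 6. [r8c1∈{5,7,9}] 7 has one home in col 1: r8c1, so r8c1=7.
Step 7. [r5c2∈{5}] r5c2 has the single candidate 5 ⇒ r5c2=5.
Step 8. [r3c5∈{8}] r3c5 has the single candidate 8, so r3c5=8.
Step 9. [r2c3∈{2,3,6}] r2c3 is the only open cell in col 3 admitting 6. So r2c3=6.
Step 10. [r6c3∈{2,3,9}] r6c3 is the only open cell in col 3 admitting 2. So r6c3=2.
Step 11. [r6c2∈{3,9}] in row 6, 3 fits only at r6c2, so r6c2=3.
Step 12. [r2c1∈{2,3}] 3 has one home in row 2: r2c1, so r2c1=3.
Step 13. [r2c8∈{2,4,8}] in row 2, 2 fits only at r2c8 ⇒ r2c8=2.
Step 14. [r6c8∈{1,9}] across row 6, 9 lands solely at r6c8 ⇒ r6c8=9.
Step 15. [r9c5∈{2,6,7,9}] r9c5 is the only open cell in row 9 admitting 6, so r9c5=6.
Step 16. [r7c5∈{4,7,9}] r7c5 is the only open cell in col 5 admitting 9. So r7c5=9.
Step 17. [r5c8∈{4}] r5c8 has the single candidate 4. So r5c8=4.
Step 18. [r5c7∈{2}] only 2 remains possible at r5c7, so r5c7=2.
Step 19. [r9c6∈{2,7}] across row 9, 2 lands solely at r9c6, so r9c6=2.
Step 20. [r9c7∈{7,9}] in row 9, 7 fits only at r9c7, so r9c7=7.
Step 21. [r8c6∈{4}] r8c6 has the single candidate 4, so r8c6=4.
Step 22. [r4c9∈{1}] r4c9 has the single candidate 1 ⇒ r4c9=1.
Step 23. [r8c3∈{5,9}] 5 has one home in row 8: r8c3 ⇒ r8c3=5.
Step 24. [r1c2∈{8,9}] col 2 places 9 nowhere but r1c2. So r1c2=9.
Step 25. [r5c6∈{7,8}] r5c6 is the only open cell in row 5 admitting 8, so r5c6=8.
Step 26. [r7c6∈{7}] r7c6's peers cover all but 7 ⇒ r7c6=7.
Step 27. [r8c7∈{9}] r8c7 is down to just 9 ⇒ r8c7=9.
Step 28. [r4c6∈{3}] r4c6 has the single candidate 3 ⇒ r4c6=3.
Step 29. [r8c8∈{1}] nothing but 1 survives at r8c8, so r8c8=1.
Step 30. [r2c2∈{8}] nothing but 8 survives at r2c2, so r2c2=8.
Step 31. [r4c1∈{9}] r4c1 has the single candidate 9. So r4c1=9.
Step 32. [r1c9∈{4}] r1c9 is down to just 4. So r1c9=4.
Step 33. [r3c7∈{3}] r3c7 is down to just 3 ⇒ r3c7=3.
Step 34. [r1c4∈{3}] r1c4's peers cover all but 3. So r1c4=3.
Step 35. [r1c1∈{2}] r1c1 is down to just 2, so r1c1=2.
Step 36. [r4c8∈{5}] r4c8 has the single candidate 5. So r4c8=5.
Step 37. [r5c1∈{6}] r5c1 is down to just 6. So r5c1=6.
Step 38. [r7c3∈{3}] r7c3 is down to just 3, so r7c3=3.
Step 39. [r8c9∈{2}] r8c9 has the single candidate 2. So r8c9=2.
Step 40. [r3c8∈{7}] r3c8 is down to just 7. So r3c8=7.
Step 41. [r3c9∈{6}] nothing but 6 survives at r3c9 ⇒ r3c9=6.
Step 42. [r5c5∈{7}] nothing but 7 survives at r5c5, so r5c5=7.
Step 43. [r4c5∈{2}] r4c5 is down to just 2 ⇒ r4c5=2.
Step 44. [r3c2∈{1}] r3c2's peers cover all but 1, so r3c2=1.
Step 45. [r7c7∈{4}] r7c7 has the single candidate 4. So r7c7=4.
Step 46. [r9c4∈{5}] r9c4's peers cover all but 5, so r9c4=5.
Step 47. [r9c3∈{9}] r9c3's peers cover all but 9, so r9c3=9.
Step 48. [r6c5∈{1}] r6c5's peers cover all but 1. So r6c5=1.
Step 49. [r3c1∈{5}] r3c1 has the single candidate 5 ⇒ r3c1=5.
Step 50. [r2c5∈{4}] r2c5 is down to just 4. So r2c5=4.
Step 51. [r1c8∈{8}] nothing but 8 survives at r1c8. So r1c8=8.

Answer: 2 9 7 3 5 6 1 8 4 / 3 8 6 7 4 1 5 2 9 / 5 1 4 2 8 9 3 7 6 / 9 7 8 4 2 3 6 5 1 / 6 5 1 9 7 8 2 4 3 / 4 3 2 6 1 5 8 9 7 / 8 2 3 1 9 7 4 6 5 / 7 6 5 8 3 4 9 1 2 / 1 4 9 5 6 2 7 3 8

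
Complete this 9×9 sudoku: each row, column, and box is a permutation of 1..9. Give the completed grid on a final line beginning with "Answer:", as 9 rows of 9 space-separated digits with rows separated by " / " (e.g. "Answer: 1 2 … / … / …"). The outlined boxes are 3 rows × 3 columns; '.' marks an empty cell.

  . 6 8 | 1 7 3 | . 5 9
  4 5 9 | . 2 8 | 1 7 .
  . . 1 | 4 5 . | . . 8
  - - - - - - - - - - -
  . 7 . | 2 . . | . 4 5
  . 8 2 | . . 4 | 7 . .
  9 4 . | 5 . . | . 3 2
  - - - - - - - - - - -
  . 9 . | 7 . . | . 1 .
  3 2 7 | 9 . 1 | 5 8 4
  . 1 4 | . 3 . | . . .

Step 1. [r6c3∈{6}] only 6 remains possible at r6c3 ⇒ r6c3=6.
Step 2. [r8c5∈{6}] r8c5 is down to just 6 ⇒ r8c5=6.
Step 3. [r2c9∈{3,6}] 3 has one home in row 2: r2c9, so r2c9=3.
Step 4. [r7c9∈{6}] r7c9 has the single candidate 6, so r7c9=6.
Step 5. [r7c3∈{5}] r7c3 has the single candidate 5, so r7c3=5.
Step 6. [r6c5∈{1,8}] r6c5 is the only open cell in row 6 admitting 1 ⇒ r6c5=1.
Step 7. [r5c5∈{9}] r5c5's peers cover all but 9 ⇒ r5c5=9.
Step 8. [r4c6∈{6}] only 6 remains possible at r4c6, so r4c6=6.
Step 9. [r4c7∈{8,9}] 9 has one home in row 4: r4c7. So r4c7=9.
Step 10. [r9c7∈{2}] r9c7 is down to just 2. So r9c7=2.
Step 11. [r3c8∈{2,6}] across col 8, 2 lands solely at r3c8, so r3c8=2.
Step 12. [r7c1∈{8}] r7c1's peers cover all but 8 ⇒ r7c1=8.
Step 13. [r4c1∈{1}] nothing but 1 survives at r4c1, so r4c1=1.
Step 14. [r3c6∈{9}] nothing but 9 survives at r3c6, so r3c6=9.
Step 15. [r6c6∈{7}] nothing but 7 survives at r6c6. So r6c6=7.
Step 16. [r9c6∈{5}] r9c6 is down to just 5, so r9c6=5.
Step 17. [r3c2∈{3}] r3c2's peers cover all but 3. So r3c2=3.
Step 18. [r3c1∈{7}] only 7 remains possible at r3c1. So r3c1=7.
Step 19. [r5c1∈{5}] r5c1's peers cover all but 5. So r5c1=5.
Step 20. [r5c9∈{1}] r5c9's peers cover all but 1. So r5c9=1.
Step 21. [r1c7∈{4}] r1c7's peers cover all but 4. So r1c7=4.
Step 22. [r9c9∈{7}] only 7 remains possible at r9c9. So r9c9=7.
Step 23. [r1c1∈{2}] r1c1 is down to just 2, so r1c1=2.
Step 24. [r6c7∈{8}] r6c7 is down to just 8. So r6c7=8.
Step 25. [r4c5∈{8}] r4c5 is down to just 8 ⇒ r4c5=8.
Step 26. [r9c1∈{6}] r9c1's peers cover all but 6 ⇒ r9c1=6.
Step 27. [r5c4∈{3}] nothing but 3 survives at r5c4, so r5c4=3.
Step 28. [r9c4∈{8}] r9c4 has the single candidate 8 ⇒ r9c4=8.
Step 29. [r4c3∈{3}] r4c3 is down to just 3, so r4c3=3.
Step 30. [r5c8∈{6}] only 6 remains possible at r5c8. So r5c8=6.
Step 31. [r7c5∈{4}] nothing but 4 survives at r7c5 ⇒ r7c5=4.
Step 32. [r3c7∈{6}] r3c7 is down to just 6, so r3c7=6.
Step 33. [r7c7∈{3}] nothing but 3 survives at r7c7, so r7c7=3.
Step 34. [r2c4∈{6}] r2c4 is down to just 6 ⇒ r2c4=6.
Step 35. [r7c6∈{2}] nothing but 2 survives at r7c6 ⇒ r7c6=2.
Step 36. [r9c8∈{9}] only 9 remains possible at r9c8 ⇒ r9c8=9.

Answer: 2 6 8 1 7 3 4 5 9 / 4 5 9 6 2 8 1 7 3 / 7 3 1 4 5 9 6 2 8 / 1 7 3 2 8 6 9 4 5 / 5 8 2 3 9 4 7 6 1 / 9 4 6 5 1 7 8 3 2 / 8 9 5 7 4 2 3 1 6 / 3 2 7 9 6 1 5 8 4 / 6 1 4 8 3 5 2 9 7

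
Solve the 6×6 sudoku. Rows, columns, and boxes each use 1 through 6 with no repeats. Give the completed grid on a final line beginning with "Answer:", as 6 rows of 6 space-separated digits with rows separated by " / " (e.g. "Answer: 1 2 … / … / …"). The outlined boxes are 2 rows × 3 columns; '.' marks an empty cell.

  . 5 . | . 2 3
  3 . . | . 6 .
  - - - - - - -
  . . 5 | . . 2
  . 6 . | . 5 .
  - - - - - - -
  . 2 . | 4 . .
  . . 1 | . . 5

Step 1. [r3c5∈{1,3,4}] r3c5 is the only open cell in col 5 admitting 4 ⇒ r3c5=4.
Step 2. [r4c6∈{1}] r4c6 has the single candidate 1, so r4c6=1.
Step 3. [r6c5∈{3}] r6c5 is down to just 3. So r6c5=3.
Step 4. [r3c2∈{1,3}] 3 has one home in col 2: r3c2 ⇒ r3c2=3.
Step 5. [r2c2∈{1,4}] 1 has one home in col 2: r2c2. So r2c2=1.
Step 6. [r5c6∈{6}] r5c6 is down to just 6, so r5c6=6.
Step 7. [r1c3∈{4,6}] col 3 places 6 nowhere but r1c3. So r1c3=6.
Step 8. [r1c1∈{4}] r1c1's peers cover all but 4. So r1c1=4.
Step 9. [r4c1∈{2}] only 2 remains possible at r4c1. So r4c1=2.
Step 10. [r3c4∈{6}] only 6 remains possible at r3c4, so r3c4=6.
Step 11. [r5c1∈{5}] r5c1's peers cover all but 5. So r5c1=5.
Step 12. [r2c6∈{4}] nothing but 4 survives at r2c6 ⇒ r2c6=4.
Step 13. [r6c4∈{2}] nothing but 2 survives at r6c4, so r6c4=2.
Step 14. [r5c3∈{3}] r5c3 is down to just 3 ⇒ r5c3=3.
Step 15. [r4c4∈{3}] only 3 remains possible at r4c4 ⇒ r4c4=3.
Step 16. [r6c2∈{4}] nothing but 4 survives at r6c2, so r6c2=4.
Step 17. [r6c1∈{6}] nothing but 6 survives at r6c1. So r6c1=6.
Step 18. [r4c3∈{4}] only 4 remains possible at r4c3, so r4c3=4.
Step 19. [r1c4∈{1}] only 1 remains possible at r1c4, so r1c4=1.
Step 20. [r2c4∈{5}] nothing but 5 survives at r2c4, so r2c4=5.
Step 21. [r2c3∈{2}] r2c3's peers cover all but 2 ⇒ r2c3=2.
Step 22. [r5c5∈{1}] r5c5 is down to just 1, so r5c5=1.
Step 23. [r3c1∈{1}] only 1 remains possible at r3c1, so r3c1=1.

Answer: 4 5 6 1 2 3 / 3 1 2 5 6 4 / 1 3 5 6 4 2 / 2 6 4 3 5 1 / 5 2 3 4 1 6 / 6 4 1 2 3 5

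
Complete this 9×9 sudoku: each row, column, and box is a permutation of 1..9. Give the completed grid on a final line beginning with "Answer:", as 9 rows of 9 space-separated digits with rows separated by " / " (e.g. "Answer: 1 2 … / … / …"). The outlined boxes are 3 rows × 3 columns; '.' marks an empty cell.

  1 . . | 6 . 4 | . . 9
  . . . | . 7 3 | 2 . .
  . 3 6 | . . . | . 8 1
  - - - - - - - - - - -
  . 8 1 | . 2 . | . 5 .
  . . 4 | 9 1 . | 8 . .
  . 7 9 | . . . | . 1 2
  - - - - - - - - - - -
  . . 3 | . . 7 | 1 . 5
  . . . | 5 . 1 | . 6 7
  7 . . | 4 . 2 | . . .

Step 1. [r4c7∈{3,4,6,7,9}] 9 has one home in row 4: r4c7. So r4c7=9.
Step 2. [r6c7∈{3,4,6}] in col 7, 6 fits only at r6c7. So r6c7=6.
Step 3. [r7c4∈{8}] r7c4 has the single candidate 8 ⇒ r7c4=8.
Step 4. [r2c8∈{4}] r2c8's peers cover all but 4 ⇒ r2c8=4.
Step 5. [r1c3∈{2,5,7,8}] in col 3, 7 fits only at r1c3 ⇒ r1c3=7.
Step 6. [r3c1∈{2,4,5,9}] in row 3, 4 fits only at r3c1 ⇒ r3c1=4.
Step 7. [r9c7∈{3}] nothing but 3 survives at r9c7. So r9c7=3.
Step 8. [r8c3∈{2,8}] 2 has one home in col 3: r8c3, so r8c3=2.
Step 9. [r5c1∈{2,3,5,6}] col 1 places 2 nowhere but r5c1. So r5c1=2.
Step 10. [r9c8∈{9}] only 9 remains possible at r9c8 ⇒ r9c8=9.
Step 11. [r7c2∈{4,6,9}] across row 7, 4 lands solely at r7c2 ⇒ r7c2=4.
Step 12. [r8c2∈{9}] r8c2 has the single candidate 9 ⇒ r8c2=9.
Step 13. [r2c2∈{5}] r2c2 has the single candidate 5, so r2c2=5.
Step 14. [r5c6∈{5,6}] in row 5, 5 fits only at r5c6 ⇒ r5c6=5.
Step 15. [r7c1∈{6}] only 6 remains possible at r7c1, so r7c1=6.
Step 16. [r4c1∈{3}] only 3 remains possible at r4c1, so r4c1=3.
Step 17. [r2c3∈{8}] r2c3 has the single candidate 8 ⇒ r2c3=8.
Step 18. [r1c5∈{5,8}] 8 has one home in row 1: r1c5, so r1c5=8.
Step 19. [r3c5∈{5,9}] col 5 places 5 nowhere but r3c5, so r3c5=5.
Step 20. [r6c5∈{3,4}] in row 6, 4 fits only at r6c5, so r6c5=4.
Step 21. [r5c8∈{3,7}] row 5 places 7 nowhere but r5c8 ⇒ r5c8=7.
Step 22. [r4c4∈{7}] r4c4's peers cover all but 7. So r4c4=7.
Step 23. [r8c7∈{4}] r8c7 has the single candidate 4 ⇒ r8c7=4.
Step 24. [r2c4∈{1}] r2c4's peers cover all but 1. So r2c4=1.
Step 25. [r8c1∈{8}] nothing but 8 survives at r8c1, so r8c1=8.
Step 26. [r9c9∈{8}] nothing but 8 survives at r9c9, so r9c9=8.
Step 27. [r4c6∈{6}] r4c6's peers cover all but 6, so r4c6=6.
Step 28. [r3c4∈{2}] nothing but 2 survives at r3c4 ⇒ r3c4=2.
Step 29. [r9c2∈{1}] r9c2 has the single candidate 1 ⇒ r9c2=1.
Step 30. [r7c8∈{2}] r7c8 is down to just 2 ⇒ r7c8=2.
Step 31. [r6c6∈{8}] r6c6 has the single candidate 8. So r6c6=8.
Step 32. [r2c9∈{6}] only 6 remains possible at r2c9 ⇒ r2c9=6.
Step 33. [r3c7∈{7}] r3c7 is down to just 7. So r3c7=7.
Step 34. [r9c5∈{6}] r9c5's peers cover all but 6 ⇒ r9c5=6.
Step 35. [r6c1∈{5}] nothing but 5 survives at r6c1. So r6c1=5.
Step 36. [r2c1∈{9}] r2c1's peers cover all but 9. So r2c1=9.
Step 37. [r3c6∈{9}] r3c6 has the single candidate 9 ⇒ r3c6=9.
Step 38. [r6c4∈{3}] r6c4 is down to just 3. So r6c4=3.
Step 39. [r5c2∈{6}] r5c2 is down to just 6. So r5c2=6.
Step 40. [r1c8∈{3}] r1c8 has the single candidate 3, so r1c8=3.
Step 41. [r9c3∈{5}] nothing but 5 survives at r9c3. So r9c3=5.
Step 42. [r7c5∈{9}] r7c5 has the single candidate 9 ⇒ r7c5=9.
Step 43. [r1c2∈{2}] r1c2 has the single candidate 2. So r1c2=2.
Step 44. [r5c9∈{3}] nothing but 3 survives at r5c9, so r5c9=3.
Step 45. [r1c7∈{5}] r1c7 is down to just 5 ⇒ r1c7=5.
Step 46. [r8c5∈{3}] r8c5's peers cover all but 3, so r8c5=3.
Step 47. [r4c9∈{4}] nothing but 4 survives at r4c9, so r4c9=4.

Answer: 1 2 7 6 8 4 5 3 9 / 9 5 8 1 7 3 2 4 6 / 4 3 6 2 5 9 7 8 1 / 3 8 1 7 2 6 9 5 4 / 2 6 4 9 1 5 8 7 3 / 5 7 9 3 4 8 6 1 2 / 6 4 3 8 9 7 1 2 5 / 8 9 2 5 3 1 4 6 7 / 7 1 5 4 6 2 3 9 8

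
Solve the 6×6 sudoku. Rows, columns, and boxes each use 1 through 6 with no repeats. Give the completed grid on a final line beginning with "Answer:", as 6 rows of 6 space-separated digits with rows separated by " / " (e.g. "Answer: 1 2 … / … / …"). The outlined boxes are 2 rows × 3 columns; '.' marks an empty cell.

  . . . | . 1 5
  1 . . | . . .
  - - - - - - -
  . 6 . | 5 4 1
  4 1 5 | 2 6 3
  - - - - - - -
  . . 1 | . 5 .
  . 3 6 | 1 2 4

Step 1. [r5c1∈{2}] r5c1 has the single candidate 2. So r5c1=2.
Step 2. [r5c4∈{3,6}] row 5 places 3 nowhere but r5c4 ⇒ r5c4=3.
Step 3. [r2c6∈{2,6}] in col 6, 2 fits only at r2c6. So r2c6=2.
Step 4. [r2c4∈{4,6}] row 2 places 6 nowhere but r2c4. So r2c4=6.
Step 5. [r3c3∈{2,3}] row 3 places 2 nowhere but r3c3. So r3c3=2.
Step 6. [r5c2∈{4}] r5c2 has the single candidate 4. So r5c2=4.
Step 7. [r2c3∈{3,4}] row 2 places 4 nowhere but r2c3, so r2c3=4.
Step 8. [r3c1∈{3}] r3c1's peers cover all but 3, so r3c1=3.
Step 9. [r1c4∈{4}] nothing but 4 survives at r1c4 ⇒ r1c4=4.
Step 10. [r1c2∈{2}] nothing but 2 survives at r1c2, so r1c2=2.
Step 11. [r1c1∈{6}] r1c1 is down to just 6 ⇒ r1c1=6.
Step 12. [r6c1∈{5}] r6c1's peers cover all but 5 ⇒ r6c1=5.
Step 13. [r2c5∈{3}] r2c5 has the single candidate 3. So r2c5=3.
Step 14. [r5c6∈{6}] only 6 remains possible at r5c6. So r5c6=6.
Step 15. [r2c2∈{5}] r2c2 is down to just 5 ⇒ r2c2=5.
Step 16. [r1c3∈{3}] r1c3 is down to just 3 ⇒ r1c3=3.

Answer: 6 2 3 4 1 5 / 1 5 4 6 3 2 / 3 6 2 5 4 1 / 4 1 5 2 6 3 / 2 4 1 3 5 6 / 5 3 6 1 2 4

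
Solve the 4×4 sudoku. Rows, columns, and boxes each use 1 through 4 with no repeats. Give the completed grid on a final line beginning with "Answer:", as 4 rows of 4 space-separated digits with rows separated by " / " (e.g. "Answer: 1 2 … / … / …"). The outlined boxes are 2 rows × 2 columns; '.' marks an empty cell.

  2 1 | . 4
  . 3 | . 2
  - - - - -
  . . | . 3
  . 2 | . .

Step 1. [r3c2∈{4}] r3c2 is down to just 4, so r3c2=4.
Step 2. [r4c4∈{1}] only 1 remains possible at r4c4 ⇒ r4c4=1.
Step 3. [r4c3∈{4}] nothing but 4 survives at r4c3, so r4c3=4.
Step 4. [r1c3∈{3}] only 3 remains possible at r1c3 ⇒ r1c3=3.
Step 5. [r3c3∈{2}] r3c3 has the single candidate 2. So r3c3=2.
Step 6. [r2c1∈{4}] r2c1 is down to just 4. So r2c1=4.
Step 7. [r4c1∈{3}] only 3 remains possible at r4c1. So r4c1=3.
Step 8. [r2c3∈{1}] r2c3 has the single candidate 1. So r2c3=1.
Step 9. [r3c1∈{1}] r3c1's peers cover all but 1 ⇒ r3c1=1.

Answer: 2 1 3 4 / 4 3 1 2 / 1 4 2 3 / 3 2 4 1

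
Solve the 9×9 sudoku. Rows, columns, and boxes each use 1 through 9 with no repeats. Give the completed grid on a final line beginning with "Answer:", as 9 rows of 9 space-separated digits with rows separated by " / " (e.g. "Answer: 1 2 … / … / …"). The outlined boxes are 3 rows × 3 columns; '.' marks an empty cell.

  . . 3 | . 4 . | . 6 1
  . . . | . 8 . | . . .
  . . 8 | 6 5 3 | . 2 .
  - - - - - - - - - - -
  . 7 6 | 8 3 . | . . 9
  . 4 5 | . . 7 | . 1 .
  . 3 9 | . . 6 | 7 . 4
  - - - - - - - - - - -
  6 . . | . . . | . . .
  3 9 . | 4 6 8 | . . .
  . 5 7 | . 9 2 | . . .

Step 1. [r5c5∈{2}] only 2 remains possible at r5c5 ⇒ r5c5=2.
Step 2. [r4c8∈{5}] r4c8 is down to just 5. So r4c8=5.
Step 3. [r1c2∈{2}] r1c2 is down to just 2 ⇒ r1c2=2.
Step 4. [r1c7∈{5,8,9}] across row 1, 8 lands solely at r1c7, so r1c7=8.
Step 5. [r3c2∈{1}] only 1 remains possible at r3c2, so r3c2=1.
Step 6. [r2c3∈{4}] nothing but 4 survives at r2c3, so r2c3=4.
Step 7. [r3c9∈{7}] r3c9 is down to just 7. So r3c9=7.
Step 8. [r6c5∈{1}] r6c5's peers cover all but 1, so r6c5=1.
Step 9. [r7c6∈{1,5}] in col 6, 5 fits only at r7c6 ⇒ r7c6=5.
Step 10. [r1c6∈{9}] r1c6 is down to just 9. So r1c6=9.
Step 11. [r9c1∈{1,4,8}] in col 1, 4 fits only at r9c1 ⇒ r9c1=4.
Step 12. [r7c8∈{3,4,7,8,9}] in col 8, 4 fits only at r7c8, so r7c8=4.
Step 13. [r7c7∈{1,2,3,9}] row 7 places 9 nowhere but r7c7, so r7c7=9.
Step 14. [r1c4∈{7}] r1c4 is down to just 7. So r1c4=7.
Step 15. [r6c8∈{8}] r6c8's peers cover all but 8 ⇒ r6c8=8.
Step 16. [r9c8∈{3}] r9c8 has the single candidate 3 ⇒ r9c8=3.
Step 17. [r9c4∈{1}] r9c4 has the single candidate 1, so r9c4=1.
Step 18. [r8c7∈{1,2,5}] in col 7, 1 fits only at r8c7. So r8c7=1.
Step 19. [r2c7∈{3,5}] across col 7, 5 lands solely at r2c7. So r2c7=5.
Step 20. [r8c3∈{2}] r8c3 is down to just 2 ⇒ r8c3=2.
Step 21. [r5c7∈{3,6}] col 7 places 3 nowhere but r5c7 ⇒ r5c7=3.
Step 22. [r9c9∈{6,8}] in row 9, 8 fits only at r9c9. So r9c9=8.
Step 23. [r4c7∈{2}] nothing but 2 survives at r4c7. So r4c7=2.
Step 24. [r2c1∈{7,9}] 7 has one home in row 2: r2c1. So r2c1=7.
Step 25. [r8c9∈{5}] r8c9's peers cover all but 5, so r8c9=5.
Step 26. [r5c4∈{9}] nothing but 9 survives at r5c4, so r5c4=9.
Step 27. [r9c7∈{6}] r9c7 has the single candidate 6. So r9c7=6.
Step 28. [r6c4∈{5}] only 5 remains possible at r6c4, so r6c4=5.
Step 29. [r3c7∈{4}] only 4 remains possible at r3c7. So r3c7=4.
Step 30. [r2c6∈{1}] r2c6 has the single candidate 1, so r2c6=1.
Step 31. [r6c1∈{2}] r6c1 has the single candidate 2. So r6c1=2.
Step 32. [r7c2∈{8}] only 8 remains possible at r7c2, so r7c2=8.
Step 33. [r4c1∈{1}] only 1 remains possible at r4c1. So r4c1=1.
Step 34. [r7c4∈{3}] nothing but 3 survives at r7c4 ⇒ r7c4=3.
Step 35. [r5c9∈{6}] only 6 remains possible at r5c9. So r5c9=6.
Step 36. [r7c5∈{7}] r7c5 has the single candidate 7, so r7c5=7.
Step 37. [r8c8∈{7}] r8c8 has the single candidate 7 ⇒ r8c8=7.
Step 38. [r7c3∈{1}] nothing but 1 survives at r7c3. So r7c3=1.
Step 39. [r2c2∈{6}] nothing but 6 survives at r2c2, so r2c2=6.
Step 40. [r5c1∈{8}] only 8 remains possible at r5c1, so r5c1=8.
Step 41. [r2c9∈{3}] nothing but 3 survives at r2c9, so r2c9=3.
Step 42. [r4c6∈{4}] r4c6 has the single candidate 4, so r4c6=4.
Step 43. [r3c1∈{9}] nothing but 9 survives at r3c1. So r3c1=9.
Step 44. [r2c4∈{2}] r2c4's peers cover all but 2, so r2c4=2.
Step 45. [r7c9∈{2}] r7c9 has the single candidate 2, so r7c9=2.
Step 46. [r1c1∈{5}] r1c1's peers cover all but 5 ⇒ r1c1=5.
Step 47. [r2c8∈{9}] nothing but 9 survives at r2c8, so r2c8=9.

Answer: 5 2 3 7 4 9 8 6 1 / 7 6 4 2 8 1 5 9 3 / 9 1 8 6 5 3 4 2 7 / 1 7 6 8 3 4 2 5 9 / 8 4 5 9 2 7 3 1 6 / 2 3 9 5 1 6 7 8 4 / 6 8 1 3 7 5 9 4 2 / 3 9 2 4 6 8 1 7 5 / 4 5 7 1 9 2 6 3 8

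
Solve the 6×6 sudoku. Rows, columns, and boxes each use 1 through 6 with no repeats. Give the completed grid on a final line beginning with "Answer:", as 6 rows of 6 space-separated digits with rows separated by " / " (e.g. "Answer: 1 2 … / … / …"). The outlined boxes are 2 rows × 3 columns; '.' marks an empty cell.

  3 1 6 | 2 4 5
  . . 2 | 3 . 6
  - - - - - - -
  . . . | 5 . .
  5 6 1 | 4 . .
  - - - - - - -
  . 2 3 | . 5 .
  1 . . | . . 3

Step 1. [r3c5∈{1,2,3,6}] in row 3, 6 fits only at r3c5 ⇒ r3c5=6.
Step 2. [r2c1∈{4}] r2c1 is down to just 4. So r2c1=4.
Step 3. [r4c6∈{2}] only 2 remains possible at r4c6, so r4c6=2.
Step 4. [r6c3∈{4,5}] 5 has one home in col 3: r6c3 ⇒ r6c3=5.
Step 5. [r5c4∈{1,6}] across col 4, 1 lands solely at r5c4 ⇒ r5c4=1.
Step 6. [r3c3∈{4}] r3c3's peers cover all but 4 ⇒ r3c3=4.
Step 7. [r6c4∈{6}] only 6 remains possible at r6c4, so r6c4=6.
Step 8. [r3c2∈{3}] r3c2 has the single candidate 3 ⇒ r3c2=3.
Step 9. [r6c2∈{4}] only 4 remains possible at r6c2 ⇒ r6c2=4.
Step 10. [r5c1∈{6}] r5c1 is down to just 6 ⇒ r5c1=6.
Step 11. [r3c1∈{2}] r3c1 has the single candidate 2 ⇒ r3c1=2.
Step 12. [r6c5∈{2}] only 2 remains possible at r6c5. So r6c5=2.
Step 13. [r2c2∈{5}] nothing but 5 survives at r2c2, so r2c2=5.
Step 14. [r3c6∈{1}] only 1 remains possible at r3c6 ⇒ r3c6=1.
Step 15. [r2c5∈{1}] nothing but 1 survives at r2c5. So r2c5=1.
Step 16. [r5c6∈{4}] nothing but 4 survives at r5c6 ⇒ r5c6=4.
Step 17. [r4c5∈{3}] r4c5's peers cover all but 3, so r4c5=3.

Answer: 3 1 6 2 4 5 / 4 5 2 3 1 6 / 2 3 4 5 6 1 / 5 6 1 4 3 2 / 6 2 3 1 5 4 / 1 4 5 6 2 3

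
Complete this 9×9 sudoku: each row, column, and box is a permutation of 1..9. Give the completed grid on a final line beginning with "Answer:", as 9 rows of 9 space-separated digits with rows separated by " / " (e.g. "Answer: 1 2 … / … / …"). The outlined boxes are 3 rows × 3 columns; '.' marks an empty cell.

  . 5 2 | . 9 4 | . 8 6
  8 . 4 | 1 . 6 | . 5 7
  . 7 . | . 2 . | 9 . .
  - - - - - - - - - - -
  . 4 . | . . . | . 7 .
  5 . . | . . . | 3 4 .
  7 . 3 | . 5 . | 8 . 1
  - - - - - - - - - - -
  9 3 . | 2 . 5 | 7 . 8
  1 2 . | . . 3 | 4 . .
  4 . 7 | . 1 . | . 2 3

Step 1. [r7c3∈{6}] only 6 remains possible at r7c3. So r7c3=6.
Step 2. [r5c2∈{1,6,8,9}] 1 has one home in col 2: r5c2, so r5c2=1.
Step 3. [r5c6∈{2,7,8,9}] col 6 places 7 nowhere but r5c6, so r5c6=7.
Step 4. [r6c2∈{6,9}] r6c2 is the only open cell in col 2 admitting 6 ⇒ r6c2=6.
Step 5. [r4c7∈{2,5,6}] across box 6, 6 lands solely at r4c7, so r4c7=6.
Step 6. [r9c4∈{6,8,9}] 6 has one home in row 9: r9c4 ⇒ r9c4=6.
Step 7. [r6c8∈{9}] r6c8's peers cover all but 9. So r6c8=9.
Step 8. [r3c8∈{1,3}] in col 8, 3 fits only at r3c8 ⇒ r3c8=3.
Step 9. [r9c6∈{8,9}] row 9 places 9 nowhere but r9c6, so r9c6=9.
Step 10. [r4c6∈{1,2,8}] row 4 places 1 nowhere but r4c6, so r4c6=1.
Step 11. [r8c5∈{7,8}] across col 5, 7 lands solely at r8c5 ⇒ r8c5=7.
Step 12. [r8c4∈{8}] r8c4 is down to just 8 ⇒ r8c4=8.
Step 13. [r5c4∈{9}] nothing but 9 survives at r5c4 ⇒ r5c4=9.
Step 14. [r4c9∈{2,5}] r4c9 is the only open cell in row 4 admitting 5. So r4c9=5.
Step 15. [r2c5∈{3}] only 3 remains possible at r2c5. So r2c5=3.
Step 16. [r5c3∈{8}] only 8 remains possible at r5c3. So r5c3=8.
Step 17. [r6c6∈{2}] only 2 remains possible at r6c6, so r6c6=2.
Step 18. [r1c7∈{1}] r1c7 is down to just 1, so r1c7=1.
Step 19. [r3c4∈{5}] r3c4 has the single candidate 5. So r3c4=5.
Step 20. [r7c5∈{4}] nothing but 4 survives at r7c5, so r7c5=4.
Step 21. [r4c5∈{8}] nothing but 8 survives at r4c5 ⇒ r4c5=8.
Step 22. [r1c4∈{7}] nothing but 7 survives at r1c4 ⇒ r1c4=7.
Step 23. [r5c5∈{6}] nothing but 6 survives at r5c5. So r5c5=6.
Step 24. [r4c4∈{3}] r4c4 is down to just 3 ⇒ r4c4=3.
Step 25. [r8c9∈{9}] nothing but 9 survives at r8c9. So r8c9=9.
Step 26. [r7c8∈{1}] nothing but 1 survives at r7c8 ⇒ r7c8=1.
Step 27. [r2c2∈{9}] nothing but 9 survives at r2c2, so r2c2=9.
Step 28. [r8c8∈{6}] r8c8 has the single candidate 6. So r8c8=6.
Step 29. [r3c9∈{4}] nothing but 4 survives at r3c9, so r3c9=4.
Step 30. [r4c1∈{2}] r4c1 is down to just 2 ⇒ r4c1=2.
Step 31. [r1c1∈{3}] r1c1's peers cover all but 3, so r1c1=3.
Step 32. [r6c4∈{4}] r6c4 is down to just 4, so r6c4=4.
Step 33. [r4c3∈{9}] only 9 remains possible at r4c3. So r4c3=9.
Step 34. [r9c2∈{8}] r9c2 is down to just 8. So r9c2=8.
Step 35. [r8c3∈{5}] r8c3 has the single candidate 5. So r8c3=5.
Step 36. [r3c1∈{6}] only 6 remains possible at r3c1, so r3c1=6.
Step 37. [r3c3∈{1}] r3c3 is down to just 1 ⇒ r3c3=1.
Step 38. [r9c7∈{5}] r9c7 has the single candidate 5, so r9c7=5.
Step 39. [r2c7∈{2}] r2c7 is down to just 2. So r2c7=2.
Step 40. [r3c6∈{8}] r3c6's peers cover all but 8. So r3c6=8.
Step 41. [r5c9∈{2}] r5c9's peers cover all but 2 ⇒ r5c9=2.

Answer: 3 5 2 7 9 4 1 8 6 / 8 9 4 1 3 6 2 5 7 / 6 7 1 5 2 8 9 3 4 / 2 4 9 3 8 1 6 7 5 / 5 1 8 9 6 7 3 4 2 / 7 6 3 4 5 2 8 9 1 / 9 3 6 2 4 5 7 1 8 / 1 2 5 8 7 3 4 6 9 / 4 8 7 6 1 9 5 2 3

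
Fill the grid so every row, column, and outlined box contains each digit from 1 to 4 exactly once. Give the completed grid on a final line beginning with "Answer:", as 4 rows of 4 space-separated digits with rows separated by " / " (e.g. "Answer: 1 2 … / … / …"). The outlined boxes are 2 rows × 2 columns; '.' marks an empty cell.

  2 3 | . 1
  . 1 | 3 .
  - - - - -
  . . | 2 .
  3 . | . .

Step 1. [r4c4∈{4}] r4c4's peers cover all but 4, so r4c4=4.
Step 2. [r3c1∈{1,4}] r3c1 is the only open cell in row 3 admitting 1. So r3c1=1.
Step 3. [r4c2∈{2}] nothing but 2 survives at r4c2 ⇒ r4c2=2.
Step 4. [r3c4∈{3}] nothing but 3 survives at r3c4, so r3c4=3.
Step 5. [r2c4∈{2}] r2c4's peers cover all but 2, so r2c4=2.
Step 6. [r4c3∈{1}] r4c3's peers cover all but 1 ⇒ r4c3=1.
Step 7. [r1c3∈{4}] nothing but 4 survives at r1c3 ⇒ r1c3=4.
Step 8. [r3c2∈{4}] r3c2 has the single candidate 4. So r3c2=4.
Step 9. [r2c1∈{4}] r2c1 is down to just 4, so r2c1=4.

Answer: 2 3 4 1 / 4 1 3 2 / 1 4 2 3 / 3 2 1 4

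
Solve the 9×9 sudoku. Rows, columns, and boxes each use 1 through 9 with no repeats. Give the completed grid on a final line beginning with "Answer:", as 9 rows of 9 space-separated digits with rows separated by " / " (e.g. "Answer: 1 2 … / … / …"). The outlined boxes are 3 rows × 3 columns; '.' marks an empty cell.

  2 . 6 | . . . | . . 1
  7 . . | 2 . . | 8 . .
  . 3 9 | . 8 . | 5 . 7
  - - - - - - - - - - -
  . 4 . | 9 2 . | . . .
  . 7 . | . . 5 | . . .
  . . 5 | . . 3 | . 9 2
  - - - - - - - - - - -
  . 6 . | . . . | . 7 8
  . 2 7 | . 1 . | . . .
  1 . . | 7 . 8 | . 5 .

Step 1. [r8c1∈{3,4,5,8,9}] row 8 places 8 nowhere but r8c1 ⇒ r8c1=8.
Step 2. [r7c7∈{1,2,3,4,9}] row 7 places 1 nowhere but r7c7 ⇒ r7c7=1.
Step 3. [r8c4∈{3,4,5,6}] in row 8, 5 fits only at r8c4. So r8c4=5.
Step 4. [r3c1∈{4}] r3c1's peers cover all but 4. So r3c1=4.
Step 5. [r6c1∈{6}] r6c1 has the single candidate 6. So r6c1=6.
Step 6. [r4c1∈{3}] r4c1's peers cover all but 3. So r4c1=3.
Step 7. [r9c2∈{9}] r9c2 has the single candidate 9, so r9c2=9.
Step 8. [r2c3∈{1}] r2c3 is down to just 1, so r2c3=1.
Step 9. [r4c3∈{8}] only 8 remains possible at r4c3 ⇒ r4c3=8.
Step 10. [r5c8∈{1,3,4,6,8}] r5c8 is the only open cell in col 8 admitting 8 ⇒ r5c8=8.
Step 11. [r5c4∈{1,4,6}] in row 5, 1 fits only at r5c4, so r5c4=1.
Step 12. [r3c4∈{6}] r3c4 is down to just 6 ⇒ r3c4=6.
Step 13. [r9c7∈{2,3,4,6}] row 9 places 2 nowhere but r9c7, so r9c7=2.
Step 14. [r2c2∈{5}] r2c2's peers cover all but 5, so r2c2=5.
Step 15. [r1c5∈{3,4,5,7,9}] in row 1, 5 fits only at r1c5, so r1c5=5.
Step 16. [r1c6∈{4,7,9}] in row 1, 7 fits only at r1c6 ⇒ r1c6=7.
Step 17. [r4c6∈{6}] nothing but 6 survives at r4c6 ⇒ r4c6=6.
Step 18. [r5c5∈{4}] r5c5 has the single candidate 4, so r5c5=4.
Step 19. [r1c7∈{3,4,9}] row 1 places 9 nowhere but r1c7. So r1c7=9.
Step 20. [r8c9∈{3,4,6,9}] in col 9, 9 fits only at r8c9. So r8c9=9.
Step 21. [r8c6∈{4}] r8c6's peers cover all but 4, so r8c6=4.
Step 22. [r7c4∈{3}] only 3 remains possible at r7c4, so r7c4=3.
Step 23. [r9c9∈{3,4,6}] r9c9 is the only open cell in box 9 admitting 4 ⇒ r9c9=4.
Step 24. [r1c8∈{3,4}] 3 has one home in row 1: r1c8 ⇒ r1c8=3.
Step 25. [r5c9∈{3,6}] col 9 places 3 nowhere but r5c9 ⇒ r5c9=3.
Step 26. [r7c5∈{9}] only 9 remains possible at r7c5, so r7c5=9.
Step 27. [r8c8∈{6}] nothing but 6 survives at r8c8, so r8c8=6.
Step 28. [r6c7∈{4,7}] row 6 places 4 nowhere but r6c7 ⇒ r6c7=4.
Step 29. [r9c3∈{3}] nothing but 3 survives at r9c3, so r9c3=3.
Step 30. [r2c6∈{9}] only 9 remains possible at r2c6. So r2c6=9.
Step 31. [r1c4∈{4}] nothing but 4 survives at r1c4. So r1c4=4.
Step 32. [r4c9∈{5}] nothing but 5 survives at r4c9 ⇒ r4c9=5.
Step 33. [r7c3∈{4}] r7c3 has the single candidate 4 ⇒ r7c3=4.
Step 34. [r7c6∈{2}] r7c6 is down to just 2. So r7c6=2.
Step 35. [r5c3∈{2}] nothing but 2 survives at r5c3, so r5c3=2.
Step 36. [r2c5∈{3}] only 3 remains possible at r2c5. So r2c5=3.
Step 37. [r9c5∈{6}] r9c5's peers cover all but 6. So r9c5=6.
Step 38. [r1c2∈{8}] r1c2 has the single candidate 8. So r1c2=8.
Step 39. [r7c1∈{5}] r7c1's peers cover all but 5, so r7c1=5.
Step 40. [r6c2∈{1}] only 1 remains possible at r6c2, so r6c2=1.
Step 41. [r3c8∈{2}] nothing but 2 survives at r3c8, so r3c8=2.
Step 42. [r6c4∈{8}] r6c4's peers cover all but 8, so r6c4=8.
Step 43. [r4c8∈{1}] nothing but 1 survives at r4c8 ⇒ r4c8=1.
Step 44. [r8c7∈{3}] r8c7's peers cover all but 3 ⇒ r8c7=3.
Step 45. [r6c5∈{7}] only 7 remains possible at r6c5, so r6c5=7.
Step 46. [r5c7∈{6}] r5c7 is down to just 6 ⇒ r5c7=6.
Step 47. [r5c1∈{9}] nothing but 9 survives at r5c1 ⇒ r5c1=9.
Step 48. [r2c9∈{6}] r2c9's peers cover all but 6. So r2c9=6.
Step 49. [r2c8∈{4}] r2c8 has the single candidate 4. So r2c8=4.
Step 50. [r4c7∈{7}] r4c7 has the single candidate 7 ⇒ r4c7=7.
Step 51. [r3c6∈{1}] nothing but 1 survives at r3c6. So r3c6=1.

Answer: 2 8 6 4 5 7 9 3 1 / 7 5 1 2 3 9 8 4 6 / 4 3 9 6 8 1 5 2 7 / 3 4 8 9 2 6 7 1 5 / 9 7 2 1 4 5 6 8 3 / 6 1 5 8 7 3 4 9 2 / 5 6 4 3 9 2 1 7 8 / 8 2 7 5 1 4 3 6 9 / 1 9 3 7 6 8 2 5 4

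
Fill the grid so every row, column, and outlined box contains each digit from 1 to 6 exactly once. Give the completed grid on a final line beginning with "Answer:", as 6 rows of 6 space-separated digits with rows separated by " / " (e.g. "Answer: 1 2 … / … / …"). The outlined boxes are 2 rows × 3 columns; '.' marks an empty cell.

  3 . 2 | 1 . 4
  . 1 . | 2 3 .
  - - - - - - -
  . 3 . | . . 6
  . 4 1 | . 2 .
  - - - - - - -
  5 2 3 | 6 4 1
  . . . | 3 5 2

Step 1. [r6c2∈{6}] r6c2 has the single candidate 6, so r6c2=6.
Step 2. [r2c3∈{4,5,6}] 6 has one home in col 3: r2c3 ⇒ r2c3=6.
Step 3. [r4c4∈{5}] nothing but 5 survives at r4c4 ⇒ r4c4=5.
Step 4. [r6c3∈{4}] r6c3 is down to just 4 ⇒ r6c3=4.
Step 5. [r1c5∈{6}] r1c5 is down to just 6 ⇒ r1c5=6.
Step 6. [r2c1∈{4}] r2c1 is down to just 4 ⇒ r2c1=4.
Step 7. [r1c2∈{5}] r1c2's peers cover all but 5, so r1c2=5.
Step 8. [r4c1∈{6}] r4c1 is down to just 6 ⇒ r4c1=6.
Step 9. [r3c3∈{5}] nothing but 5 survives at r3c3 ⇒ r3c3=5.
Step 10. [r3c4∈{4}] nothing but 4 survives at r3c4, so r3c4=4.
Step 11. [r6c1∈{1}] r6c1's peers cover all but 1. So r6c1=1.
Step 12. [r3c1∈{2}] r3c1 has the single candidate 2, so r3c1=2.
Step 13. [r3c5∈{1}] r3c5 is down to just 1 ⇒ r3c5=1.
Step 14. [r2c6∈{5}] only 5 remains possible at r2c6 ⇒ r2c6=5.
Step 15. [r4c6∈{3}] only 3 remains possible at r4c6. So r4c6=3.

Answer: 3 5 2 1 6 4 / 4 1 6 2 3 5 / 2 3 5 4 1 6 / 6 4 1 5 2 3 / 5 2 3 6 4 1 / 1 6 4 3 5 2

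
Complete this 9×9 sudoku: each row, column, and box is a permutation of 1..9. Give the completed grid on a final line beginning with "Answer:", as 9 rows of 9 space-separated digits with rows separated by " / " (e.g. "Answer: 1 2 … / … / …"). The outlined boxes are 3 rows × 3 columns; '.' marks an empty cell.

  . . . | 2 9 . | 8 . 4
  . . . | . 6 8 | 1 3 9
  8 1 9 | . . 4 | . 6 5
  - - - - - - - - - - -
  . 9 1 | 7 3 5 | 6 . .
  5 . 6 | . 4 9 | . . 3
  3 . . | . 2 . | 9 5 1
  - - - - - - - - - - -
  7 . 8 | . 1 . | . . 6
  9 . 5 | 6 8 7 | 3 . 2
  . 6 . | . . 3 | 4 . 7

Step 1. [r9c8∈{1,8,9}] across row 9, 8 lands solely at r9c8, so r9c8=8.
Step 2. [r1c8∈{7}] nothing but 7 survives at r1c8 ⇒ r1c8=7.
Step 3. [r9c3∈{2}] r9c3's peers cover all but 2 ⇒ r9c3=2.
Step 4. [r8c2∈{4}] r8c2 is down to just 4 ⇒ r8c2=4.
Step 5. [r5c8∈{2}] r5c8 is down to just 2 ⇒ r5c8=2.
Step 6. [r2c4∈{5}] r2c4 is down to just 5 ⇒ r2c4=5.
Step 7. [r6c3∈{4,7}] r6c3 is the only open cell in row 6 admitting 4 ⇒ r6c3=4.
Step 8. [r6c2∈{7,8}] r6c2 is the only open cell in row 6 admitting 7, so r6c2=7.
Step 9. [r9c4∈{9}] r9c4's peers cover all but 9, so r9c4=9.
Step 10. [r4c1∈{2}] r4c1 is down to just 2 ⇒ r4c1=2.
Step 11. [r5c4∈{1,8}] 1 has one home in row 5: r5c4, so r5c4=1.
Step 12. [r7c2∈{3}] r7c2's peers cover all but 3 ⇒ r7c2=3.
Step 13. [r6c6∈{6}] nothing but 6 survives at r6c6, so r6c6=6.
Step 14. [r9c1∈{1}] r9c1 is down to just 1, so r9c1=1.
Step 15. [r6c4∈{8}] r6c4 has the single candidate 8 ⇒ r6c4=8.
Step 16. [r1c3∈{3}] r1c3 is down to just 3, so r1c3=3.
Step 17. [r3c5∈{7}] r3c5 has the single candidate 7. So r3c5=7.
Step 18. [r4c8∈{4}] r4c8 has the single candidate 4. So r4c8=4.
Step 19. [r4c9∈{8}] r4c9 is down to just 8 ⇒ r4c9=8.
Step 20. [r7c6∈{2}] nothing but 2 survives at r7c6. So r7c6=2.
Step 21. [r1c2∈{5}] r1c2's peers cover all but 5, so r1c2=5.
Step 22. [r1c1∈{6}] r1c1 is down to just 6. So r1c1=6.
Step 23. [r8c8∈{1}] r8c8 is down to just 1. So r8c8=1.
Step 24. [r2c3∈{7}] only 7 remains possible at r2c3. So r2c3=7.
Step 25. [r9c5∈{5}] only 5 remains possible at r9c5. So r9c5=5.
Step 26. [r2c1∈{4}] only 4 remains possible at r2c1. So r2c1=4.
Step 27. [r1c6∈{1}] nothing but 1 survives at r1c6 ⇒ r1c6=1.
Step 28. [r2c2∈{2}] r2c2's peers cover all but 2 ⇒ r2c2=2.
Step 29. [r5c2∈{8}] r5c2 has the single candidate 8, so r5c2=8.
Step 30. [r7c7∈{5}] nothing but 5 survives at r7c7 ⇒ r7c7=5.
Step 31. [r7c8∈{9}] r7c8's peers cover all but 9 ⇒ r7c8=9.
Step 32. [r3c7∈{2}] r3c7's peers cover all but 2 ⇒ r3c7=2.
Step 33. [r5c7∈{7}] r5c7's peers cover all but 7. So r5c7=7.
Step 34. [r3c4∈{3}] r3c4 has the single candidate 3 ⇒ r3c4=3.
Step 35. [r7c4∈{4}] r7c4 has the single candidate 4 ⇒ r7c4=4.

Answer: 6 5 3 2 9 1 8 7 4 / 4 2 7 5 6 8 1 3 9 / 8 1 9 3 7 4 2 6 5 / 2 9 1 7 3 5 6 4 8 / 5 8 6 1 4 9 7 2 3 / 3 7 4 8 2 6 9 5 1 / 7 3 8 4 1 2 5 9 6 / 9 4 5 6 8 7 3 1 2 / 1 6 2 9 5 3 4 8 7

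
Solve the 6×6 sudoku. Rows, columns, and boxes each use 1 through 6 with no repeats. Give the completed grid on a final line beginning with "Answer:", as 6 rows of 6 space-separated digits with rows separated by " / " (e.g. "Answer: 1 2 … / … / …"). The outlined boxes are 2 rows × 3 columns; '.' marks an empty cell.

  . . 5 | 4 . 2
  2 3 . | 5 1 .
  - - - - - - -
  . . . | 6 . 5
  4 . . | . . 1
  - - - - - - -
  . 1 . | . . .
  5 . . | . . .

Step 1. [r6c2∈{2,4,6}] 4 has one home in col 2: r6c2. So r6c2=4.
Step 2. [r1c5∈{3,6}] r1c5 is the only open cell in row 1 admitting 3. So r1c5=3.
Step 3. [r4c5∈{2}] r4c5 is down to just 2. So r4c5=2.
Step 4. [r6c5∈{6}] r6c5's peers cover all but 6 ⇒ r6c5=6.
Step 5. [r6c6∈{3}] r6c6's peers cover all but 3 ⇒ r6c6=3.
Step 6. [r6c3∈{2}] r6c3 has the single candidate 2, so r6c3=2.
Step 7. [r1c2∈{6}] r1c2 is down to just 6. So r1c2=6.
Step 8. [r5c1∈{3,6}] across col 1, 6 lands solely at r5c1 ⇒ r5c1=6.
Step 9. [r3c1∈{1,3}] 3 has one home in col 1: r3c1, so r3c1=3.
Step 10. [r3c5∈{4}] r3c5 is down to just 4, so r3c5=4.
Step 11. [r3c3∈{1}] r3c3 is down to just 1, so r3c3=1.
Step 12. [r5c3∈{3}] r5c3's peers cover all but 3. So r5c3=3.
Step 13. [r4c3∈{6}] r4c3 is down to just 6, so r4c3=6.
Step 14. [r5c4∈{2}] only 2 remains possible at r5c4 ⇒ r5c4=2.
Step 15. [r5c5∈{5}] r5c5 has the single candidate 5 ⇒ r5c5=5.
Step 16. [r4c4∈{3}] r4c4 has the single candidate 3, so r4c4=3.
Step 17. [r3c2∈{2}] nothing but 2 survives at r3c2 ⇒ r3c2=2.
Step 18. [r2c3∈{4}] r2c3 has the single candidate 4. So r2c3=4.
Step 19. [r4c2∈{5}] r4c2 has the single candidate 5, so r4c2=5.
Step 20. [r1c1∈{1}] r1c1's peers cover all but 1. So r1c1=1.
Step 21. [r2c6∈{6}] only 6 remains possible at r2c6, so r2c6=6.
Step 22. [r5c6∈{4}] nothing but 4 survives at r5c6, so r5c6=4.
Step 23. [r6c4∈{1}] r6c4's peers cover all but 1 ⇒ r6c4=1.

Answer: 1 6 5 4 3 2 / 2 3 4 5 1 6 / 3 2 1 6 4 5 / 4 5 6 3 2 1 / 6 1 3 2 5 4 / 5 4 2 1 6 3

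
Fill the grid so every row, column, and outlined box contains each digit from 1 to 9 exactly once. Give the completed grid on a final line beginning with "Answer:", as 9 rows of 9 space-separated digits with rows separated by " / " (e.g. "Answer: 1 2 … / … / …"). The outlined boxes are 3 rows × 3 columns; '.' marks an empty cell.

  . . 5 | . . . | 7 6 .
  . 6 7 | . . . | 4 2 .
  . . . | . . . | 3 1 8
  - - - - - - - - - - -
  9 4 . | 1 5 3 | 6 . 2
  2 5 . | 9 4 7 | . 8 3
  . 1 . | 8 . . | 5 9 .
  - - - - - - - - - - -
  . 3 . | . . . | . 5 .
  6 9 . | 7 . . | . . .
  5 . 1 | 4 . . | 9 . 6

Step 1. [r3c2∈{2}] nothing but 2 survives at r3c2 ⇒ r3c2=2.
Step 2. [r8c6∈{1,2,5,8}] row 8 places 5 nowhere but r8c6 ⇒ r8c6=5.
Step 3. [r1c2∈{8}] r1c2 has the single candidate 8, so r1c2=8.
Step 4. [r7c1∈{4,7,8}] r7c1 is the only open cell in col 1 admitting 8. So r7c1=8.
Step 5. [r8c8∈{3,4}] in col 8, 4 fits only at r8c8, so r8c8=4.
Step 6. [r8c5∈{1,2,3,8}] row 8 places 3 nowhere but r8c5, so r8c5=3.
Step 7. [r3c3∈{4,9}] in col 3, 9 fits only at r3c3 ⇒ r3c3=9.
Step 8. [r1c9∈{9}] r1c9 is down to just 9. So r1c9=9.
Step 9. [r8c9∈{1}] only 1 remains possible at r8c9. So r8c9=1.
Step 10. [r7c7∈{2}] only 2 remains possible at r7c7. So r7c7=2.
Step 11. [r1c4∈{2,3}] r1c4 is the only open cell in col 4 admitting 2 ⇒ r1c4=2.
Step 12. [r1c5∈{1}] r1c5 is down to just 1, so r1c5=1.
Step 13. [r7c4∈{6}] r7c4 has the single candidate 6, so r7c4=6.
Step 14. [r1c1∈{3,4}] r1c1 is the only open cell in row 1 admitting 3. So r1c1=3.
Step 15. [r7c5∈{9}] r7c5 is down to just 9, so r7c5=9.
Step 16. [r7c9∈{7}] r7c9 is down to just 7, so r7c9=7.
Step 17. [r2c5∈{8}] r2c5's peers cover all but 8. So r2c5=8.
Step 18. [r9c5∈{2}] r9c5 is down to just 2. So r9c5=2.
Step 19. [r6c5∈{6}] only 6 remains possible at r6c5, so r6c5=6.
Step 20. [r2c9∈{5}] nothing but 5 survives at r2c9. So r2c9=5.
Step 21. [r3c1∈{4}] r3c1 is down to just 4 ⇒ r3c1=4.
Step 22. [r3c4∈{5}] r3c4 has the single candidate 5. So r3c4=5.
Step 23. [r9c6∈{8}] nothing but 8 survives at r9c6. So r9c6=8.
Step 24. [r5c3∈{6}] only 6 remains possible at r5c3. So r5c3=6.
Step 25. [r1c6∈{4}] r1c6 is down to just 4. So r1c6=4.
Step 26. [r9c2∈{7}] r9c2 has the single candidate 7. So r9c2=7.
Step 27. [r6c1∈{7}] r6c1 has the single candidate 7. So r6c1=7.
Step 28. [r8c3∈{2}] r8c3's peers cover all but 2 ⇒ r8c3=2.
Step 29. [r6c9∈{4}] nothing but 4 survives at r6c9, so r6c9=4.
Step 30. [r9c8∈{3}] only 3 remains possible at r9c8. So r9c8=3.
Step 31. [r2c4∈{3}] r2c4 is down to just 3 ⇒ r2c4=3.
Step 32. [r7c6∈{1}] nothing but 1 survives at r7c6 ⇒ r7c6=1.
Step 33. [r2c6∈{9}] r2c6 is down to just 9, so r2c6=9.
Step 34. [r4c8∈{7}] r4c8 is down to just 7 ⇒ r4c8=7.
Step 35. [r4c3∈{8}] r4c3's peers cover all but 8 ⇒ r4c3=8.
Step 36. [r3c5∈{7}] nothing but 7 survives at r3c5 ⇒ r3c5=7.
Step 37. [r3c6∈{6}] r3c6 has the single candidate 6, so r3c6=6.
Step 38. [r2c1∈{1}] r2c1's peers cover all but 1 ⇒ r2c1=1.
Step 39. [r7c3∈{4}] only 4 remains possible at r7c3. So r7c3=4.
Step 40. [r6c3∈{3}] r6c3's peers cover all but 3. So r6c3=3.
Step 41. [r5c7∈{1}] nothing but 1 survives at r5c7. So r5c7=1.
Step 42. [r8c7∈{8}] r8c7 is down to just 8 ⇒ r8c7=8.
Step 43. [r6c6∈{2}] only 2 remains possible at r6c6 ⇒ r6c6=2.

Answer: 3 8 5 2 1 4 7 6 9 / 1 6 7 3 8 9 4 2 5 / 4 2 9 5 7 6 3 1 8 / 9 4 8 1 5 3 6 7 2 / 2 5 6 9 4 7 1 8 3 / 7 1 3 8 6 2 5 9 4 / 8 3 4 6 9 1 2 5 7 / 6 9 2 7 3 5 8 4 1 / 5 7 1 4 2 8 9 3 6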